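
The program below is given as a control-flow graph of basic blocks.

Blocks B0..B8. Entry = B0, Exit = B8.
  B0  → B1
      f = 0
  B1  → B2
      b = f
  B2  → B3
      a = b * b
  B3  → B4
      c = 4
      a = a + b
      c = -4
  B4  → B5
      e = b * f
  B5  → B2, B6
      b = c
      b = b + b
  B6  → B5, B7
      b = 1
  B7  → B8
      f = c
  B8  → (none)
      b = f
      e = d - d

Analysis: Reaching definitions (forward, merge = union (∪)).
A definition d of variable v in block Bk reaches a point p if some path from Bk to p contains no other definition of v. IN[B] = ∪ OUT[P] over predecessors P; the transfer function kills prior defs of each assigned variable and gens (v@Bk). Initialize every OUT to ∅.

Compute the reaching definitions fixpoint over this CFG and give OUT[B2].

Answer: {a@B2, b@B1, b@B5, c@B3, e@B4, f@B0}

Working:
Fixpoint table:
  B0: | IN={} | OUT={f@B0}
  B1: | IN={f@B0} | OUT={b@B1, f@B0}
  B2: | IN={a@B3, b@B1, b@B5, c@B3, e@B4, f@B0} | OUT={a@B2, b@B1, b@B5, c@B3, e@B4, f@B0}
  B3: | IN={a@B2, b@B1, b@B5, c@B3, e@B4, f@B0} | OUT={a@B3, b@B1, b@B5, c@B3, e@B4, f@B0}
  B4: | IN={a@B3, b@B1, b@B5, c@B3, e@B4, f@B0} | OUT={a@B3, b@B1, b@B5, c@B3, e@B4, f@B0}
  B5: | IN={a@B3, b@B1, b@B5, b@B6, c@B3, e@B4, f@B0} | OUT={a@B3, b@B5, c@B3, e@B4, f@B0}
  B6: | IN={a@B3, b@B5, c@B3, e@B4, f@B0} | OUT={a@B3, b@B6, c@B3, e@B4, f@B0}
  B7: | IN={a@B3, b@B6, c@B3, e@B4, f@B0} | OUT={a@B3, b@B6, c@B3, e@B4, f@B7}
  B8: | IN={a@B3, b@B6, c@B3, e@B4, f@B7} | OUT={a@B3, b@B8, c@B3, e@B8, f@B7}

Merge at B2: IN[B2] = OUT[B1] ⊔ OUT[B5] = {a@B3, b@B1, b@B5, c@B3, e@B4, f@B0}
Applying B2's transfer function to that IN value gives OUT[B2] (row B2 above).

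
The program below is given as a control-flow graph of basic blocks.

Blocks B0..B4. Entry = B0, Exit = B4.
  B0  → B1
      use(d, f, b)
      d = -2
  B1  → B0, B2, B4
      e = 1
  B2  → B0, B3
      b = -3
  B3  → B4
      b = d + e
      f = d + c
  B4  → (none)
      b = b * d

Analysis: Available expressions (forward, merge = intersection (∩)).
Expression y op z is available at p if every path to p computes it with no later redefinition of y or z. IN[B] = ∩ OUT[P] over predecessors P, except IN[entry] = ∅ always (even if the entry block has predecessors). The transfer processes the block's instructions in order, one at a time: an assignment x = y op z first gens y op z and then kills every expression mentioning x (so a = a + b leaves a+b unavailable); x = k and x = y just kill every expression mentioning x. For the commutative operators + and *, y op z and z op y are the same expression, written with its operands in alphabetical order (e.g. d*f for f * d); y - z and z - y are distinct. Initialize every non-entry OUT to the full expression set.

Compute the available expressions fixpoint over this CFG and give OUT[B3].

Answer: {c+d, d+e}

Trace:
Fixpoint table:
  B0: | IN={} | OUT={}
  B1: | IN={} | OUT={}
  B2: | IN={} | OUT={}
  B3: | IN={} | OUT={c+d, d+e}
  B4: | IN={} | OUT={}

Merge at B3: IN[B3] = OUT[B2] = {}
Applying B3's transfer function to that IN value gives OUT[B3] (row B3 above).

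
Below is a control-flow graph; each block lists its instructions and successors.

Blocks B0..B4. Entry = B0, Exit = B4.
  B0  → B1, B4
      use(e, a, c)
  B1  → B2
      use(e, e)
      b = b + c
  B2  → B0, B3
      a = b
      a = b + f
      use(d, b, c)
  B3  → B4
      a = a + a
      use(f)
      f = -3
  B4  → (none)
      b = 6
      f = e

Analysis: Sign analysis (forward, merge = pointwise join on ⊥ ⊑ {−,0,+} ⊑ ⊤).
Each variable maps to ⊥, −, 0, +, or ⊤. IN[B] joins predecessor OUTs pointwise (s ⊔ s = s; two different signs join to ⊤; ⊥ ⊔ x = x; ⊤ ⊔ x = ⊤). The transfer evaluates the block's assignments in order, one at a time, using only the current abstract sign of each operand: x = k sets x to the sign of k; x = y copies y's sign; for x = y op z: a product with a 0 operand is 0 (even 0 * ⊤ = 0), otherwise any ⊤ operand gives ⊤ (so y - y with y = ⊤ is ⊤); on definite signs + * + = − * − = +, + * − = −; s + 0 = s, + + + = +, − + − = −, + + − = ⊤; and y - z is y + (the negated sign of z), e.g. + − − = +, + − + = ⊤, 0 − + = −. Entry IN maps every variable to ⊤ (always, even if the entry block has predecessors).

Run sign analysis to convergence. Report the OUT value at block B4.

Answer: {a: ⊤, b: +, c: ⊤, d: ⊤, e: ⊤, f: ⊤}

Working:
Fixpoint table:
  B0: | IN=(all ⊤) | OUT=(all ⊤)
  B1: | IN=(all ⊤) | OUT=(all ⊤)
  B2: | IN=(all ⊤) | OUT=(all ⊤)
  B3: | IN=(all ⊤) | OUT={f:-; rest ⊤}
  B4: | IN=(all ⊤) | OUT={b:+; rest ⊤}

Merge at B4: IN[B4] = OUT[B0] ⊔ OUT[B3] = {a: ⊤, b: ⊤, c: ⊤, d: ⊤, e: ⊤, f: ⊤}
Applying B4's transfer function to that IN value gives OUT[B4] (row B4 above).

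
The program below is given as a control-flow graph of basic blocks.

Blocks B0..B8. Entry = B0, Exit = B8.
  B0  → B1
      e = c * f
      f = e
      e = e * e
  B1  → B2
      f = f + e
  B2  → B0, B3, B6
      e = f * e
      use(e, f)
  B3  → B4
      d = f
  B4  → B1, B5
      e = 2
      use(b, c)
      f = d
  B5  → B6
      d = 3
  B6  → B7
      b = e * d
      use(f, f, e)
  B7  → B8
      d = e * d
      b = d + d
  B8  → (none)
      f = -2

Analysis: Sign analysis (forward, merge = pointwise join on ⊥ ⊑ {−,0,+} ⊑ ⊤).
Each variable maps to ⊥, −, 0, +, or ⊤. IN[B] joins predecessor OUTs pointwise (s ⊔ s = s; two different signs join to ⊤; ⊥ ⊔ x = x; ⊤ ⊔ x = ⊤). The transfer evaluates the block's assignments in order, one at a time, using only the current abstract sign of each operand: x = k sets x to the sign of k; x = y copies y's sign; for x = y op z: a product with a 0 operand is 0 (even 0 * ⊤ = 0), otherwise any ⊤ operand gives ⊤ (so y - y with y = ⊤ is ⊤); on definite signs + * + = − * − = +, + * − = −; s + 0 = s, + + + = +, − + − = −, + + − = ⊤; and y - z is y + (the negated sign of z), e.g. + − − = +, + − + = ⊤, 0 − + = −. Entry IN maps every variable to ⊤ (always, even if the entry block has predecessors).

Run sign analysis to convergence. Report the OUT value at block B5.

Per-block solution:
  B0:  IN=(all ⊤)  OUT=(all ⊤)
  B1:  IN=(all ⊤)  OUT=(all ⊤)
  B2:  IN=(all ⊤)  OUT=(all ⊤)
  B3:  IN=(all ⊤)  OUT=(all ⊤)
  B4:  IN=(all ⊤)  OUT={e:+; rest ⊤}
  B5:  IN={e:+; rest ⊤}  OUT={d:+, e:+; rest ⊤}
  B6:  IN=(all ⊤)  OUT=(all ⊤)
  B7:  IN=(all ⊤)  OUT=(all ⊤)
  B8:  IN=(all ⊤)  OUT={f:-; rest ⊤}

Merge at B5: IN[B5] = OUT[B4] = {a: ⊤, b: ⊤, c: ⊤, d: ⊤, e: +, f: ⊤}
Applying B5's transfer function to that IN value gives OUT[B5] (row B5 above).

Answer: {a: ⊤, b: ⊤, c: ⊤, d: +, e: +, f: ⊤}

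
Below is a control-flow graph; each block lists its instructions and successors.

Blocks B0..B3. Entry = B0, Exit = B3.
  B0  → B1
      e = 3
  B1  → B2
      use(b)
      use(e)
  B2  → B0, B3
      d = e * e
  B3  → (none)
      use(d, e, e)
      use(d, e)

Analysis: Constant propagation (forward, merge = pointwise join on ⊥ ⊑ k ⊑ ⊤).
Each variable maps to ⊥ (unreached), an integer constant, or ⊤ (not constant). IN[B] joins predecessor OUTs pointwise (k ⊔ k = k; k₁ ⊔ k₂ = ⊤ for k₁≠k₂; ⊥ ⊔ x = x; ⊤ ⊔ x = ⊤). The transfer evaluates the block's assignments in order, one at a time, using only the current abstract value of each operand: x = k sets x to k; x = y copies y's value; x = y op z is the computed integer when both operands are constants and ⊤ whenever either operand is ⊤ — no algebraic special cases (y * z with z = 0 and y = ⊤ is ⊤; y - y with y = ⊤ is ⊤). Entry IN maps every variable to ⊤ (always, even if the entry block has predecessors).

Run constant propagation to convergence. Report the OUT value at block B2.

Converged values:
  B0:  IN=(all ⊤)  OUT={e:3; rest ⊤}
  B1:  IN={e:3; rest ⊤}  OUT={e:3; rest ⊤}
  B2:  IN={e:3; rest ⊤}  OUT={d:9, e:3; rest ⊤}
  B3:  IN={d:9, e:3; rest ⊤}  OUT={d:9, e:3; rest ⊤}

Merge at B2: IN[B2] = OUT[B1] = {a: ⊤, b: ⊤, c: ⊤, d: ⊤, e: 3, f: ⊤}
Applying B2's transfer function to that IN value gives OUT[B2] (row B2 above).

Answer: {a: ⊤, b: ⊤, c: ⊤, d: 9, e: 3, f: ⊤}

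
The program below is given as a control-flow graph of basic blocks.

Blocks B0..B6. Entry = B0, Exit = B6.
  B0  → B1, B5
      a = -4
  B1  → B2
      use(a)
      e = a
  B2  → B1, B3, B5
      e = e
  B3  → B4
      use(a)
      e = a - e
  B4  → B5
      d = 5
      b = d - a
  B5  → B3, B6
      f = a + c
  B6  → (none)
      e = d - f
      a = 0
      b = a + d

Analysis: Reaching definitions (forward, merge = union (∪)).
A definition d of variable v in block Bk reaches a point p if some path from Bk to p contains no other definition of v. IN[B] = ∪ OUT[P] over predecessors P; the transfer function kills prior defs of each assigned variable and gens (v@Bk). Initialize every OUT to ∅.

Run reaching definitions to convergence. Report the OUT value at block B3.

Answer: {a@B0, b@B4, d@B4, e@B3, f@B5}

Derivation:
Converged values:
  B0:  IN={}  OUT={a@B0}
  B1:  IN={a@B0, e@B2}  OUT={a@B0, e@B1}
  B2:  IN={a@B0, e@B1}  OUT={a@B0, e@B2}
  B3:  IN={a@B0, b@B4, d@B4, e@B2, e@B3, f@B5}  OUT={a@B0, b@B4, d@B4, e@B3, f@B5}
  B4:  IN={a@B0, b@B4, d@B4, e@B3, f@B5}  OUT={a@B0, b@B4, d@B4, e@B3, f@B5}
  B5:  IN={a@B0, b@B4, d@B4, e@B2, e@B3, f@B5}  OUT={a@B0, b@B4, d@B4, e@B2, e@B3, f@B5}
  B6:  IN={a@B0, b@B4, d@B4, e@B2, e@B3, f@B5}  OUT={a@B6, b@B6, d@B4, e@B6, f@B5}

Merge at B3: IN[B3] = OUT[B2] ⊔ OUT[B5] = {a@B0, b@B4, d@B4, e@B2, e@B3, f@B5}
Applying B3's transfer function to that IN value gives OUT[B3] (row B3 above).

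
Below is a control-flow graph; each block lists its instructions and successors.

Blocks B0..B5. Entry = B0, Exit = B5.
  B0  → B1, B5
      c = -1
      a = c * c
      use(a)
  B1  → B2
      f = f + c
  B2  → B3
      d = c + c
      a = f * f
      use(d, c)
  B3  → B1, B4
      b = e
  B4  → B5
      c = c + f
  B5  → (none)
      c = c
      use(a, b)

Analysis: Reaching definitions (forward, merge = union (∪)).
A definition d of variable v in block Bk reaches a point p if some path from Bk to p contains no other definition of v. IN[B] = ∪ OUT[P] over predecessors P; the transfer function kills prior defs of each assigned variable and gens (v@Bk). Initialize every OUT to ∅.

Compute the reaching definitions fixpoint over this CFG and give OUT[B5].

Answer: {a@B0, a@B2, b@B3, c@B5, d@B2, f@B1}

Trace:
Per-block solution:
  B0:  IN={}  OUT={a@B0, c@B0}
  B1:  IN={a@B0, a@B2, b@B3, c@B0, d@B2, f@B1}  OUT={a@B0, a@B2, b@B3, c@B0, d@B2, f@B1}
  B2:  IN={a@B0, a@B2, b@B3, c@B0, d@B2, f@B1}  OUT={a@B2, b@B3, c@B0, d@B2, f@B1}
  B3:  IN={a@B2, b@B3, c@B0, d@B2, f@B1}  OUT={a@B2, b@B3, c@B0, d@B2, f@B1}
  B4:  IN={a@B2, b@B3, c@B0, d@B2, f@B1}  OUT={a@B2, b@B3, c@B4, d@B2, f@B1}
  B5:  IN={a@B0, a@B2, b@B3, c@B0, c@B4, d@B2, f@B1}  OUT={a@B0, a@B2, b@B3, c@B5, d@B2, f@B1}

Merge at B5: IN[B5] = OUT[B0] ⊔ OUT[B4] = {a@B0, a@B2, b@B3, c@B0, c@B4, d@B2, f@B1}
Applying B5's transfer function to that IN value gives OUT[B5] (row B5 above).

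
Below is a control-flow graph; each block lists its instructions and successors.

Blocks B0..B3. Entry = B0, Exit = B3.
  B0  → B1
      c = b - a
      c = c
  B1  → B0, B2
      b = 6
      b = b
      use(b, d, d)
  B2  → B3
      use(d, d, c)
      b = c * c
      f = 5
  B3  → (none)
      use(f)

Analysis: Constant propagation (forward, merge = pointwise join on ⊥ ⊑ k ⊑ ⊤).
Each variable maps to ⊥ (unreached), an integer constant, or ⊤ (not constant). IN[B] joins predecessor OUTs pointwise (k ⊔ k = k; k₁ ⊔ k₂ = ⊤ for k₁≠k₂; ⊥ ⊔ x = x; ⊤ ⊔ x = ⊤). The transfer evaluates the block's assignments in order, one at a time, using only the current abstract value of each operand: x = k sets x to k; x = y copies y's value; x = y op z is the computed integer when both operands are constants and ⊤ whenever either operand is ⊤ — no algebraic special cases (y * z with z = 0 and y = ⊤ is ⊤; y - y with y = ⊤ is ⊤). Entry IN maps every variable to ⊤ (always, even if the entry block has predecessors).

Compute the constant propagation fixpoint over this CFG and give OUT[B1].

Answer: {a: ⊤, b: 6, c: ⊤, d: ⊤, e: ⊤, f: ⊤}

Trace:
Per-block solution:
  B0:   IN=(all ⊤)   OUT=(all ⊤)
  B1:   IN=(all ⊤)   OUT={b:6; rest ⊤}
  B2:   IN={b:6; rest ⊤}   OUT={f:5; rest ⊤}
  B3:   IN={f:5; rest ⊤}   OUT={f:5; rest ⊤}

Merge at B1: IN[B1] = OUT[B0] = {a: ⊤, b: ⊤, c: ⊤, d: ⊤, e: ⊤, f: ⊤}
Applying B1's transfer function to that IN value gives OUT[B1] (row B1 above).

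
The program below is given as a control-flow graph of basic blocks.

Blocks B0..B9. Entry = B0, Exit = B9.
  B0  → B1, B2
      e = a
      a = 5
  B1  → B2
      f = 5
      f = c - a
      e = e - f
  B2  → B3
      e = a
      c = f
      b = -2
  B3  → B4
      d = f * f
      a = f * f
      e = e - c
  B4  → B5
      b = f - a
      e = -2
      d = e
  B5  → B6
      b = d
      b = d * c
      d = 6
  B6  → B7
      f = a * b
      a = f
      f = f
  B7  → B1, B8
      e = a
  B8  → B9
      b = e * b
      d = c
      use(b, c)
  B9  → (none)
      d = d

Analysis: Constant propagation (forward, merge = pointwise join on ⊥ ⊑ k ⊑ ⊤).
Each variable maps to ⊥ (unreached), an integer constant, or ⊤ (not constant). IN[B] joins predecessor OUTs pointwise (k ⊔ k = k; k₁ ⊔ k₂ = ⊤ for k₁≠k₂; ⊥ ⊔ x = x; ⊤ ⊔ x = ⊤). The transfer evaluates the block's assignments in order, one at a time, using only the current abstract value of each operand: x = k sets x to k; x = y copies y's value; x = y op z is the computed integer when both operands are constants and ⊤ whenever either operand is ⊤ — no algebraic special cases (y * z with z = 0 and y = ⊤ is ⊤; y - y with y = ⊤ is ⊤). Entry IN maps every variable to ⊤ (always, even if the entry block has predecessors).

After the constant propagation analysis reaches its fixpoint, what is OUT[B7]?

Answer: {a: ⊤, b: ⊤, c: ⊤, d: 6, e: ⊤, f: ⊤}

Working:
Fixpoint table:
  B0: | IN=(all ⊤) | OUT={a:5; rest ⊤}
  B1: | IN=(all ⊤) | OUT=(all ⊤)
  B2: | IN=(all ⊤) | OUT={b:-2; rest ⊤}
  B3: | IN={b:-2; rest ⊤} | OUT={b:-2; rest ⊤}
  B4: | IN={b:-2; rest ⊤} | OUT={d:-2, e:-2; rest ⊤}
  B5: | IN={d:-2, e:-2; rest ⊤} | OUT={d:6, e:-2; rest ⊤}
  B6: | IN={d:6, e:-2; rest ⊤} | OUT={d:6, e:-2; rest ⊤}
  B7: | IN={d:6, e:-2; rest ⊤} | OUT={d:6; rest ⊤}
  B8: | IN={d:6; rest ⊤} | OUT=(all ⊤)
  B9: | IN=(all ⊤) | OUT=(all ⊤)

Merge at B7: IN[B7] = OUT[B6] = {a: ⊤, b: ⊤, c: ⊤, d: 6, e: -2, f: ⊤}
Applying B7's transfer function to that IN value gives OUT[B7] (row B7 above).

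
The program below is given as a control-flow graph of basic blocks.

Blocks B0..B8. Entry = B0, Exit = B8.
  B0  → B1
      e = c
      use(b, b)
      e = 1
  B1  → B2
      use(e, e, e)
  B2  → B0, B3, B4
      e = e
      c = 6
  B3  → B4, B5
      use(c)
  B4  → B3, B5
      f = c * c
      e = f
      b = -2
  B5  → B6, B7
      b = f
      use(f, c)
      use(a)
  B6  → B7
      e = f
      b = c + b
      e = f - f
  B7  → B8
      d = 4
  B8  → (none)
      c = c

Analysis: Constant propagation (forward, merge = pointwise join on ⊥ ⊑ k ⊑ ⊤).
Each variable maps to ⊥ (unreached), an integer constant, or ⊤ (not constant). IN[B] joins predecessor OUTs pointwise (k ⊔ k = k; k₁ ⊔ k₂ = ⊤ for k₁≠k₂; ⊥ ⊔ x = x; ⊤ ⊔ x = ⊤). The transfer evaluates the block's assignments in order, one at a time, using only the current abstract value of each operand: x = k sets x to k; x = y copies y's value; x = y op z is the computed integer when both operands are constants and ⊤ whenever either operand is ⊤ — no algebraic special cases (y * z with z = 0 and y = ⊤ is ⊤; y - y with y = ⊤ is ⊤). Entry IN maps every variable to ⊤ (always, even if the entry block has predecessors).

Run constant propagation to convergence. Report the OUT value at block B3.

Answer: {a: ⊤, b: ⊤, c: 6, d: ⊤, e: ⊤, f: ⊤}

Derivation:
Fixpoint table:
  B0:  IN=(all ⊤)  OUT={e:1; rest ⊤}
  B1:  IN={e:1; rest ⊤}  OUT={e:1; rest ⊤}
  B2:  IN={e:1; rest ⊤}  OUT={c:6, e:1; rest ⊤}
  B3:  IN={c:6; rest ⊤}  OUT={c:6; rest ⊤}
  B4:  IN={c:6; rest ⊤}  OUT={b:-2, c:6, e:36, f:36; rest ⊤}
  B5:  IN={c:6; rest ⊤}  OUT={c:6; rest ⊤}
  B6:  IN={c:6; rest ⊤}  OUT={c:6; rest ⊤}
  B7:  IN={c:6; rest ⊤}  OUT={c:6, d:4; rest ⊤}
  B8:  IN={c:6, d:4; rest ⊤}  OUT={c:6, d:4; rest ⊤}

Merge at B3: IN[B3] = OUT[B2] ⊔ OUT[B4] = {a: ⊤, b: ⊤, c: 6, d: ⊤, e: ⊤, f: ⊤}
Applying B3's transfer function to that IN value gives OUT[B3] (row B3 above).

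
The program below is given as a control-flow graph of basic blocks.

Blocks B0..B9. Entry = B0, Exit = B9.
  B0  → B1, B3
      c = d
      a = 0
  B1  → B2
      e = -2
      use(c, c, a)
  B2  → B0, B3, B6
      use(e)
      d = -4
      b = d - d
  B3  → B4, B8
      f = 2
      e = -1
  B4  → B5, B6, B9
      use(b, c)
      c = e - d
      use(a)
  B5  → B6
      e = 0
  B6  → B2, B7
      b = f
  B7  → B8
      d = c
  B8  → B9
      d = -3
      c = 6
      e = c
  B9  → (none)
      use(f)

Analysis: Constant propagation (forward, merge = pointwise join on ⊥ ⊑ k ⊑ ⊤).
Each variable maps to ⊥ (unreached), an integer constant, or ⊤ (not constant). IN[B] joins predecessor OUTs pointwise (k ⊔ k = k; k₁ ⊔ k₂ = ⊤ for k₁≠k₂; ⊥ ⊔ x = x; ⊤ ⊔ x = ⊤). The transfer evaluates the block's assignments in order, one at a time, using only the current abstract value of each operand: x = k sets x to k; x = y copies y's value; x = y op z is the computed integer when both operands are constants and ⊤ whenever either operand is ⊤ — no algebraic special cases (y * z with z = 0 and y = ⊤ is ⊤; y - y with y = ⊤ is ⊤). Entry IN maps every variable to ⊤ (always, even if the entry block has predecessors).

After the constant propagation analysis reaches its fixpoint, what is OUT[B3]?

Answer: {a: 0, b: ⊤, c: ⊤, d: ⊤, e: -1, f: 2}

Working:
Fixpoint table:
  B0: | IN=(all ⊤) | OUT={a:0; rest ⊤}
  B1: | IN={a:0; rest ⊤} | OUT={a:0, e:-2; rest ⊤}
  B2: | IN={a:0; rest ⊤} | OUT={a:0, b:0, d:-4; rest ⊤}
  B3: | IN={a:0; rest ⊤} | OUT={a:0, e:-1, f:2; rest ⊤}
  B4: | IN={a:0, e:-1, f:2; rest ⊤} | OUT={a:0, e:-1, f:2; rest ⊤}
  B5: | IN={a:0, e:-1, f:2; rest ⊤} | OUT={a:0, e:0, f:2; rest ⊤}
  B6: | IN={a:0; rest ⊤} | OUT={a:0; rest ⊤}
  B7: | IN={a:0; rest ⊤} | OUT={a:0; rest ⊤}
  B8: | IN={a:0; rest ⊤} | OUT={a:0, c:6, d:-3, e:6; rest ⊤}
  B9: | IN={a:0; rest ⊤} | OUT={a:0; rest ⊤}

Merge at B3: IN[B3] = OUT[B0] ⊔ OUT[B2] = {a: 0, b: ⊤, c: ⊤, d: ⊤, e: ⊤, f: ⊤}
Applying B3's transfer function to that IN value gives OUT[B3] (row B3 above).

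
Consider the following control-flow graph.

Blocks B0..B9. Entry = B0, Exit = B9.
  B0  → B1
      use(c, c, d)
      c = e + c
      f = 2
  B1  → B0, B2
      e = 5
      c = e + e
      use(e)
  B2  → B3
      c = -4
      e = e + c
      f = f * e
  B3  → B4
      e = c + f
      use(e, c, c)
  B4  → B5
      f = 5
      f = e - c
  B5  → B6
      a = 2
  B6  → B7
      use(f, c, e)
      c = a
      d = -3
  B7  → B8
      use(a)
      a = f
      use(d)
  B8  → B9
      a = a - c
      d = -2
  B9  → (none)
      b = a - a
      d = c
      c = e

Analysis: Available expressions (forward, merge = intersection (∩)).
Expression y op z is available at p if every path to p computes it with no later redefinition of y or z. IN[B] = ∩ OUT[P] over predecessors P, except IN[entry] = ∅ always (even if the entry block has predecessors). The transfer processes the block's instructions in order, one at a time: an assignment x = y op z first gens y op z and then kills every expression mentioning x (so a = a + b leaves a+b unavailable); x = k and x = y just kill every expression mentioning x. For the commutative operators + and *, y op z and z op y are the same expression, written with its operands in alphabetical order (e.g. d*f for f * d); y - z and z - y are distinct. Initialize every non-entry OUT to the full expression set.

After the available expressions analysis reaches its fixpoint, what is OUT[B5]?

Fixpoint table:
  B0:   IN={}   OUT={}
  B1:   IN={}   OUT={e+e}
  B2:   IN={e+e}   OUT={}
  B3:   IN={}   OUT={c+f}
  B4:   IN={c+f}   OUT={e-c}
  B5:   IN={e-c}   OUT={e-c}
  B6:   IN={e-c}   OUT={}
  B7:   IN={}   OUT={}
  B8:   IN={}   OUT={}
  B9:   IN={}   OUT={a-a}

Merge at B5: IN[B5] = OUT[B4] = {e-c}
Applying B5's transfer function to that IN value gives OUT[B5] (row B5 above).

Answer: {e-c}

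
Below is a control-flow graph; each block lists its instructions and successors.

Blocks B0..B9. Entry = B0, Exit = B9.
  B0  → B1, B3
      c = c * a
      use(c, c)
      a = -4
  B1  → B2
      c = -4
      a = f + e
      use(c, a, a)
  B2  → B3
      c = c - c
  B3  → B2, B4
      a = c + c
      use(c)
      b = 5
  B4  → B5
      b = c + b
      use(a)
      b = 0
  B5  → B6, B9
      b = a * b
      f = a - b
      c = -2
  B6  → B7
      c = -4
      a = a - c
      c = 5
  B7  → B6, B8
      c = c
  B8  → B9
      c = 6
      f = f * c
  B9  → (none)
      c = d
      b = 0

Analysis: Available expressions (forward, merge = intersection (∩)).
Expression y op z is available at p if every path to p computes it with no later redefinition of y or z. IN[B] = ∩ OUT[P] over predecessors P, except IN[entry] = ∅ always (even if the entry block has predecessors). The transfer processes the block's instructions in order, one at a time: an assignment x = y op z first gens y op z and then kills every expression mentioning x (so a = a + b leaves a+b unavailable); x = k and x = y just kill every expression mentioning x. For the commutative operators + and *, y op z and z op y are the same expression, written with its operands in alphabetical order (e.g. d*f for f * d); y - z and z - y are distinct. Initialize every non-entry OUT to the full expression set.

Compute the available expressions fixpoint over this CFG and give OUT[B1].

Answer: {e+f}

Derivation:
Per-block solution:
  B0: | IN={} | OUT={}
  B1: | IN={} | OUT={e+f}
  B2: | IN={} | OUT={}
  B3: | IN={} | OUT={c+c}
  B4: | IN={c+c} | OUT={c+c}
  B5: | IN={c+c} | OUT={a-b}
  B6: | IN={} | OUT={}
  B7: | IN={} | OUT={}
  B8: | IN={} | OUT={}
  B9: | IN={} | OUT={}

Merge at B1: IN[B1] = OUT[B0] = {}
Applying B1's transfer function to that IN value gives OUT[B1] (row B1 above).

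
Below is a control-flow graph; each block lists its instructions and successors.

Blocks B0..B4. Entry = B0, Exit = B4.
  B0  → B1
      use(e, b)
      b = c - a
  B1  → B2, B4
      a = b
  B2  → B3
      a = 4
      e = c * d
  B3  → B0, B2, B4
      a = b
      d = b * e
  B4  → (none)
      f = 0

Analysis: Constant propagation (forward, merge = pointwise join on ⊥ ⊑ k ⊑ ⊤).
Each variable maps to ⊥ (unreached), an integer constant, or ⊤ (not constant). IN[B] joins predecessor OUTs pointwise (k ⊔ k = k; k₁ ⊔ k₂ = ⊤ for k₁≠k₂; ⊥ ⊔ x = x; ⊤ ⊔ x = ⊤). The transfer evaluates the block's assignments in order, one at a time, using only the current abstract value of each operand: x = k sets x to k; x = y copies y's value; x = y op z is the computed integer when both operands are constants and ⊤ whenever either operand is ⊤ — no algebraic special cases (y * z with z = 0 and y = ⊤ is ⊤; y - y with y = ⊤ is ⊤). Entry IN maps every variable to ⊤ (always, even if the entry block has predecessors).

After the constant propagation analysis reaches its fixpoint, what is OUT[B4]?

Fixpoint table:
  B0:   IN=(all ⊤)   OUT=(all ⊤)
  B1:   IN=(all ⊤)   OUT=(all ⊤)
  B2:   IN=(all ⊤)   OUT={a:4; rest ⊤}
  B3:   IN={a:4; rest ⊤}   OUT=(all ⊤)
  B4:   IN=(all ⊤)   OUT={f:0; rest ⊤}

Merge at B4: IN[B4] = OUT[B1] ⊔ OUT[B3] = {a: ⊤, b: ⊤, c: ⊤, d: ⊤, e: ⊤, f: ⊤}
Applying B4's transfer function to that IN value gives OUT[B4] (row B4 above).

Answer: {a: ⊤, b: ⊤, c: ⊤, d: ⊤, e: ⊤, f: 0}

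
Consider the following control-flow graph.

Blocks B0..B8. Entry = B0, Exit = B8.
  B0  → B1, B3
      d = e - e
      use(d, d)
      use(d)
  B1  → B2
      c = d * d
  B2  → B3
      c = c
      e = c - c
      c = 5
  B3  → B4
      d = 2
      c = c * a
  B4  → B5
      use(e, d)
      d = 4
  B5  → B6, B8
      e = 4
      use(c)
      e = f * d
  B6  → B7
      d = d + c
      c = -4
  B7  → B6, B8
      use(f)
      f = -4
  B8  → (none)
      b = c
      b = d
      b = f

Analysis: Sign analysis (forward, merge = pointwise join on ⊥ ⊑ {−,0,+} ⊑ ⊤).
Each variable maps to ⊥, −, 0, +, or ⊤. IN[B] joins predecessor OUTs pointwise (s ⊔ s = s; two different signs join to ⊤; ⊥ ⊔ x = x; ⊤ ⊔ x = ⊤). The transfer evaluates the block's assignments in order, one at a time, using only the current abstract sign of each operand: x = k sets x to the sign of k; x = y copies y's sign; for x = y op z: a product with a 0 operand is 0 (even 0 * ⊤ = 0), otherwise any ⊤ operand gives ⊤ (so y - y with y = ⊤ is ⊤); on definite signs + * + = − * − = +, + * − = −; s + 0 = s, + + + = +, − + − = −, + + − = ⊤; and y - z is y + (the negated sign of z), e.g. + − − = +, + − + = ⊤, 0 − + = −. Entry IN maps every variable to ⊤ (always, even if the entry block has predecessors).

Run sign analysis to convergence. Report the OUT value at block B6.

Answer: {a: ⊤, b: ⊤, c: -, d: ⊤, e: ⊤, f: ⊤}

Trace:
Per-block solution:
  B0:  IN=(all ⊤)  OUT=(all ⊤)
  B1:  IN=(all ⊤)  OUT=(all ⊤)
  B2:  IN=(all ⊤)  OUT={c:+; rest ⊤}
  B3:  IN=(all ⊤)  OUT={d:+; rest ⊤}
  B4:  IN={d:+; rest ⊤}  OUT={d:+; rest ⊤}
  B5:  IN={d:+; rest ⊤}  OUT={d:+; rest ⊤}
  B6:  IN=(all ⊤)  OUT={c:-; rest ⊤}
  B7:  IN={c:-; rest ⊤}  OUT={c:-, f:-; rest ⊤}
  B8:  IN=(all ⊤)  OUT=(all ⊤)

Merge at B6: IN[B6] = OUT[B5] ⊔ OUT[B7] = {a: ⊤, b: ⊤, c: ⊤, d: ⊤, e: ⊤, f: ⊤}
Applying B6's transfer function to that IN value gives OUT[B6] (row B6 above).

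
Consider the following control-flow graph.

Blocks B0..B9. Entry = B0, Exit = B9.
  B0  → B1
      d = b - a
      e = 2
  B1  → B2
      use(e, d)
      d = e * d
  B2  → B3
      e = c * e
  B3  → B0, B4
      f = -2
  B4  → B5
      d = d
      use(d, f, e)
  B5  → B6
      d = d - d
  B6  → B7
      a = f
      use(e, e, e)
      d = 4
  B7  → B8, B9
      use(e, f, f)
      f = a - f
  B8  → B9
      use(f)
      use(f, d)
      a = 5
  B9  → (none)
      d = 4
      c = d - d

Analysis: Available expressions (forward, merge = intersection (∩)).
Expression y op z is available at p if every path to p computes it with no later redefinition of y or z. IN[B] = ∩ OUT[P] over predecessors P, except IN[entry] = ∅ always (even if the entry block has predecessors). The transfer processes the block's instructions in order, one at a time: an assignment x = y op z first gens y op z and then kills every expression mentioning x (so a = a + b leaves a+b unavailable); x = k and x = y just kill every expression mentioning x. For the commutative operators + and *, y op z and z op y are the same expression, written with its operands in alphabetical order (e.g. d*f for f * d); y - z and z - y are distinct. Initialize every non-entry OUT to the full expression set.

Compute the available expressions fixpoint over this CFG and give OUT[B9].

Answer: {d-d}

Derivation:
Fixpoint table:
  B0: | IN={} | OUT={b-a}
  B1: | IN={b-a} | OUT={b-a}
  B2: | IN={b-a} | OUT={b-a}
  B3: | IN={b-a} | OUT={b-a}
  B4: | IN={b-a} | OUT={b-a}
  B5: | IN={b-a} | OUT={b-a}
  B6: | IN={b-a} | OUT={}
  B7: | IN={} | OUT={}
  B8: | IN={} | OUT={}
  B9: | IN={} | OUT={d-d}

Merge at B9: IN[B9] = OUT[B7] ∩ OUT[B8] = {}
Applying B9's transfer function to that IN value gives OUT[B9] (row B9 above).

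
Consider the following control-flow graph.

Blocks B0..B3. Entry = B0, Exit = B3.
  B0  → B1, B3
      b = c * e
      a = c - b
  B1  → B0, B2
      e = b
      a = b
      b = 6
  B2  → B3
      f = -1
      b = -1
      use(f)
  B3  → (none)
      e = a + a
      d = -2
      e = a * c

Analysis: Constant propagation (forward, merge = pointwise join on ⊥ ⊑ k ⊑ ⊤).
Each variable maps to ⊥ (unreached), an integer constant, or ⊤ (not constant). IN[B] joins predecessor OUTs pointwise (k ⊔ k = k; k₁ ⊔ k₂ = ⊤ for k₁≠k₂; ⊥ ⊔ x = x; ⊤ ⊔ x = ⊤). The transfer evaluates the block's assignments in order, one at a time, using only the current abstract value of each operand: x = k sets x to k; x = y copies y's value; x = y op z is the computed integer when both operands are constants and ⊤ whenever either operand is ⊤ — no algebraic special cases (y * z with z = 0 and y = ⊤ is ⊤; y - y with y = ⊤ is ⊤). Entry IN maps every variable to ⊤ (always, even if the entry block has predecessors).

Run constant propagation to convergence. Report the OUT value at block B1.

Converged values:
  B0:   IN=(all ⊤)   OUT=(all ⊤)
  B1:   IN=(all ⊤)   OUT={b:6; rest ⊤}
  B2:   IN={b:6; rest ⊤}   OUT={b:-1, f:-1; rest ⊤}
  B3:   IN=(all ⊤)   OUT={d:-2; rest ⊤}

Merge at B1: IN[B1] = OUT[B0] = {a: ⊤, b: ⊤, c: ⊤, d: ⊤, e: ⊤, f: ⊤}
Applying B1's transfer function to that IN value gives OUT[B1] (row B1 above).

Answer: {a: ⊤, b: 6, c: ⊤, d: ⊤, e: ⊤, f: ⊤}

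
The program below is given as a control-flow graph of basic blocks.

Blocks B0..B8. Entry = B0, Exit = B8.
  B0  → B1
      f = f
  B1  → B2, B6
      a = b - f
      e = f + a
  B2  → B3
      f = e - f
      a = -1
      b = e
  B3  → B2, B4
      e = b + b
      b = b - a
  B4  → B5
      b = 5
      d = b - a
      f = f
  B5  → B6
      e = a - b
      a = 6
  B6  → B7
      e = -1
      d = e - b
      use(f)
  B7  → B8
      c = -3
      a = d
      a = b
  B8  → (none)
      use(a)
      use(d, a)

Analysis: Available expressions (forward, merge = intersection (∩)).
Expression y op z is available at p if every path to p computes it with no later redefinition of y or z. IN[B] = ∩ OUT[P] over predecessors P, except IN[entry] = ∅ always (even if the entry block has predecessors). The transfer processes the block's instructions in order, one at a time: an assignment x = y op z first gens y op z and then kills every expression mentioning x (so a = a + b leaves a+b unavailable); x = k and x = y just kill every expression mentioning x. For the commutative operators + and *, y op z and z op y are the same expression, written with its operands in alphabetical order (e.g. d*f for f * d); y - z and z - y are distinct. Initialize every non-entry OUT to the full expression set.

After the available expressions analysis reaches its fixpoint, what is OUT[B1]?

Fixpoint table:
  B0:   IN={}   OUT={}
  B1:   IN={}   OUT={a+f, b-f}
  B2:   IN={}   OUT={}
  B3:   IN={}   OUT={}
  B4:   IN={}   OUT={b-a}
  B5:   IN={b-a}   OUT={}
  B6:   IN={}   OUT={e-b}
  B7:   IN={e-b}   OUT={e-b}
  B8:   IN={e-b}   OUT={e-b}

Merge at B1: IN[B1] = OUT[B0] = {}
Applying B1's transfer function to that IN value gives OUT[B1] (row B1 above).

Answer: {a+f, b-f}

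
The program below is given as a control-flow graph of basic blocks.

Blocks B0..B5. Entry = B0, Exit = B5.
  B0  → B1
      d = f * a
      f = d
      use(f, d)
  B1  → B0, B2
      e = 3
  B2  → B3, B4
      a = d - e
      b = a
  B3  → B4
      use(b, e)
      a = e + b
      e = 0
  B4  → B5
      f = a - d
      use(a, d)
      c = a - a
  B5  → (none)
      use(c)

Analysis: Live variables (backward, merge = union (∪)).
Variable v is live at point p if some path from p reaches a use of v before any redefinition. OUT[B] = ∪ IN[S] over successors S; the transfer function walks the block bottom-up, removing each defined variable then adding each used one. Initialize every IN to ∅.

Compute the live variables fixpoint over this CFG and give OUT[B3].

Answer: {a, d}

Trace:
Per-block solution:
  B0:  IN={a, f}  OUT={a, d, f}
  B1:  IN={a, d, f}  OUT={a, d, e, f}
  B2:  IN={d, e}  OUT={a, b, d, e}
  B3:  IN={b, d, e}  OUT={a, d}
  B4:  IN={a, d}  OUT={c}
  B5:  IN={c}  OUT={}

Merge at B3: OUT[B3] = IN[B4] = {a, d}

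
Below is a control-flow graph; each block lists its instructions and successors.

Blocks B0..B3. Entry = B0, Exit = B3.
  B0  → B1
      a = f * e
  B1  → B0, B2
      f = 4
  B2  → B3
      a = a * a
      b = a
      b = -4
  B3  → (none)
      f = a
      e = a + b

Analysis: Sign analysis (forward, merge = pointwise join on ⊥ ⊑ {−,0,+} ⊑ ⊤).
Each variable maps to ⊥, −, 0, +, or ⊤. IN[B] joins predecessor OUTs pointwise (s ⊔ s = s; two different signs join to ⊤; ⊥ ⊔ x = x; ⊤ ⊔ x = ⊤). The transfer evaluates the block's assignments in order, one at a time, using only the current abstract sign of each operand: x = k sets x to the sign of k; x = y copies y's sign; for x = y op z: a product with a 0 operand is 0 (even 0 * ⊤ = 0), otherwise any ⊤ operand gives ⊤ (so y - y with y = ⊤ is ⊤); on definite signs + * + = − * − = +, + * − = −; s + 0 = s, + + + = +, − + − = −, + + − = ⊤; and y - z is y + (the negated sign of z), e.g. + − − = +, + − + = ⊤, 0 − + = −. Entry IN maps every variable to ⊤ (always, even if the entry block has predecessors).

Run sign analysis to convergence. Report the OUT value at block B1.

Answer: {a: ⊤, b: ⊤, c: ⊤, d: ⊤, e: ⊤, f: +}

Derivation:
Per-block solution:
  B0: | IN=(all ⊤) | OUT=(all ⊤)
  B1: | IN=(all ⊤) | OUT={f:+; rest ⊤}
  B2: | IN={f:+; rest ⊤} | OUT={b:-, f:+; rest ⊤}
  B3: | IN={b:-, f:+; rest ⊤} | OUT={b:-; rest ⊤}

Merge at B1: IN[B1] = OUT[B0] = {a: ⊤, b: ⊤, c: ⊤, d: ⊤, e: ⊤, f: ⊤}
Applying B1's transfer function to that IN value gives OUT[B1] (row B1 above).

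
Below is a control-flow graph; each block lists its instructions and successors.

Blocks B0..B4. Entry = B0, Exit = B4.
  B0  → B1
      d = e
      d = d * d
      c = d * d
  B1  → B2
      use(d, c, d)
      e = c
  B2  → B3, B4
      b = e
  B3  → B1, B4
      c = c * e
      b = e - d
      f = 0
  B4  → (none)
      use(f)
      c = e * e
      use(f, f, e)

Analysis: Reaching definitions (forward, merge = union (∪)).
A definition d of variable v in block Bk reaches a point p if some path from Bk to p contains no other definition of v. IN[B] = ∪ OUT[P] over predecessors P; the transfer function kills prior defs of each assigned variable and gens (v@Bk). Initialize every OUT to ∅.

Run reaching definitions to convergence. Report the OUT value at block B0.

Per-block solution:
  B0:  IN={}  OUT={c@B0, d@B0}
  B1:  IN={b@B3, c@B0, c@B3, d@B0, e@B1, f@B3}  OUT={b@B3, c@B0, c@B3, d@B0, e@B1, f@B3}
  B2:  IN={b@B3, c@B0, c@B3, d@B0, e@B1, f@B3}  OUT={b@B2, c@B0, c@B3, d@B0, e@B1, f@B3}
  B3:  IN={b@B2, c@B0, c@B3, d@B0, e@B1, f@B3}  OUT={b@B3, c@B3, d@B0, e@B1, f@B3}
  B4:  IN={b@B2, b@B3, c@B0, c@B3, d@B0, e@B1, f@B3}  OUT={b@B2, b@B3, c@B4, d@B0, e@B1, f@B3}

B0 is the boundary node: IN[B0] = {}
Applying B0's transfer function to that IN value gives OUT[B0] (row B0 above).

Answer: {c@B0, d@B0}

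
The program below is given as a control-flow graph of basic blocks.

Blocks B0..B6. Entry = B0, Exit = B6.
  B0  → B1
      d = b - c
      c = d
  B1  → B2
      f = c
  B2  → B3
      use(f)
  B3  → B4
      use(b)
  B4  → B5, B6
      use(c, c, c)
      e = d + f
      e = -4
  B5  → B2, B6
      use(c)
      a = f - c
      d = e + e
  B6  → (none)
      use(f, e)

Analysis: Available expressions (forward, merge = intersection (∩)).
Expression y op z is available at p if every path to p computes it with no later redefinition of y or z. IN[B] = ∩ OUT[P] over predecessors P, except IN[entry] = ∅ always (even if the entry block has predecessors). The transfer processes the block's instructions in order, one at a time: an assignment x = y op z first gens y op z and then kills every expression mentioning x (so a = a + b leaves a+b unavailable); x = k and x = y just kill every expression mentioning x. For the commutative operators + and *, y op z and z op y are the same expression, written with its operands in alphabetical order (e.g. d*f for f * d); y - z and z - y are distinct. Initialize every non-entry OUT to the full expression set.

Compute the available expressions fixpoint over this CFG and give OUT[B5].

Per-block solution:
  B0: | IN={} | OUT={}
  B1: | IN={} | OUT={}
  B2: | IN={} | OUT={}
  B3: | IN={} | OUT={}
  B4: | IN={} | OUT={d+f}
  B5: | IN={d+f} | OUT={e+e, f-c}
  B6: | IN={} | OUT={}

Merge at B5: IN[B5] = OUT[B4] = {d+f}
Applying B5's transfer function to that IN value gives OUT[B5] (row B5 above).

Answer: {e+e, f-c}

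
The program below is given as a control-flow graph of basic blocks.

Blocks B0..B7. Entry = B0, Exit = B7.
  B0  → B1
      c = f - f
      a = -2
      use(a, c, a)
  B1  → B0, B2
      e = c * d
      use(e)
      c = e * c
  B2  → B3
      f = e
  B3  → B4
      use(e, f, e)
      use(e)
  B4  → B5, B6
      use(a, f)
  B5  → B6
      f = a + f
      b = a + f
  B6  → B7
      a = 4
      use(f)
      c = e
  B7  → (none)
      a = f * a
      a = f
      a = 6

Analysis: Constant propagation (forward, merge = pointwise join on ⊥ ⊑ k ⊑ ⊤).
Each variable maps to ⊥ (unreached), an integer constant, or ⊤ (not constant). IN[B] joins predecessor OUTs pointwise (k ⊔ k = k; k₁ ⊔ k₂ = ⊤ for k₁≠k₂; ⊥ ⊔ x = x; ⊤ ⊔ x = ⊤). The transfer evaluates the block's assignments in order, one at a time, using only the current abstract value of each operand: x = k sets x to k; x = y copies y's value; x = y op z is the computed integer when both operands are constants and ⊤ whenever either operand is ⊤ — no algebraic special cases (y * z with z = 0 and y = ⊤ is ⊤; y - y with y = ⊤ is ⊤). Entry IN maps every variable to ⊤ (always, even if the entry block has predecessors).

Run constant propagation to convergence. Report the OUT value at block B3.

Per-block solution:
  B0:  IN=(all ⊤)  OUT={a:-2; rest ⊤}
  B1:  IN={a:-2; rest ⊤}  OUT={a:-2; rest ⊤}
  B2:  IN={a:-2; rest ⊤}  OUT={a:-2; rest ⊤}
  B3:  IN={a:-2; rest ⊤}  OUT={a:-2; rest ⊤}
  B4:  IN={a:-2; rest ⊤}  OUT={a:-2; rest ⊤}
  B5:  IN={a:-2; rest ⊤}  OUT={a:-2; rest ⊤}
  B6:  IN={a:-2; rest ⊤}  OUT={a:4; rest ⊤}
  B7:  IN={a:4; rest ⊤}  OUT={a:6; rest ⊤}

Merge at B3: IN[B3] = OUT[B2] = {a: -2, b: ⊤, c: ⊤, d: ⊤, e: ⊤, f: ⊤}
Applying B3's transfer function to that IN value gives OUT[B3] (row B3 above).

Answer: {a: -2, b: ⊤, c: ⊤, d: ⊤, e: ⊤, f: ⊤}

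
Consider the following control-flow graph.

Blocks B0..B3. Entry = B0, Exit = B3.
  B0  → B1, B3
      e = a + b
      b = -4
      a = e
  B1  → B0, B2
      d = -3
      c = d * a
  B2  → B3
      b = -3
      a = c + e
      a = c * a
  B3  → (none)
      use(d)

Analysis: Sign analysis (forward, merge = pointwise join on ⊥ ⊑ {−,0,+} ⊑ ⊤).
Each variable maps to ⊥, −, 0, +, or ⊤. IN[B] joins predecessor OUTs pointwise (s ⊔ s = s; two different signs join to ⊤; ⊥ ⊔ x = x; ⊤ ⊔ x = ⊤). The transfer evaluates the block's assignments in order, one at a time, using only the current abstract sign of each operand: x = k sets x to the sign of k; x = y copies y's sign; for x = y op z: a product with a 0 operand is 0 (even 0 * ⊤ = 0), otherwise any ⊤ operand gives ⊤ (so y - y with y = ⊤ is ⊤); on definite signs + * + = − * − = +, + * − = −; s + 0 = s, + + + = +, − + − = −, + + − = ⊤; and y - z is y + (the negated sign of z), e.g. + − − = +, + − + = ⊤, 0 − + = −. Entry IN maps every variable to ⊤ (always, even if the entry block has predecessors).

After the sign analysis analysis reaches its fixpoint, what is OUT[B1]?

Per-block solution:
  B0:  IN=(all ⊤)  OUT={b:-; rest ⊤}
  B1:  IN={b:-; rest ⊤}  OUT={b:-, d:-; rest ⊤}
  B2:  IN={b:-, d:-; rest ⊤}  OUT={b:-, d:-; rest ⊤}
  B3:  IN={b:-; rest ⊤}  OUT={b:-; rest ⊤}

Merge at B1: IN[B1] = OUT[B0] = {a: ⊤, b: -, c: ⊤, d: ⊤, e: ⊤, f: ⊤}
Applying B1's transfer function to that IN value gives OUT[B1] (row B1 above).

Answer: {a: ⊤, b: -, c: ⊤, d: -, e: ⊤, f: ⊤}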